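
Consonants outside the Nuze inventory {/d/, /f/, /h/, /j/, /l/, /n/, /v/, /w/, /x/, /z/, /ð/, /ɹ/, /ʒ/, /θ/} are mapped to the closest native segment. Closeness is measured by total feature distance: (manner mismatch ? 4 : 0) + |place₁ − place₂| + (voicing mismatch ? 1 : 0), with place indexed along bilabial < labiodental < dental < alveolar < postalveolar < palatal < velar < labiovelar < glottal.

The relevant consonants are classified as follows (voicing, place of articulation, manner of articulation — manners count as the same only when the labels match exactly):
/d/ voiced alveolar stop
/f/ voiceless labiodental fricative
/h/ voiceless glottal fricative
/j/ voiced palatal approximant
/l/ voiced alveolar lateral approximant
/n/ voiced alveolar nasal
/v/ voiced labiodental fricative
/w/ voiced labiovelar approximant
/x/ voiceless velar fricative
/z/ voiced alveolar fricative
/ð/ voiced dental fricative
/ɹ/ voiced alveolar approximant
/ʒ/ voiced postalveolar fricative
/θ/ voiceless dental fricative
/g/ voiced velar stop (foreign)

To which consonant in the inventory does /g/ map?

/d/ is closest: same manner (stop), place distance 3 (velar→alveolar), same voicing; total 3. Next closest is /j/ at distance 5.

d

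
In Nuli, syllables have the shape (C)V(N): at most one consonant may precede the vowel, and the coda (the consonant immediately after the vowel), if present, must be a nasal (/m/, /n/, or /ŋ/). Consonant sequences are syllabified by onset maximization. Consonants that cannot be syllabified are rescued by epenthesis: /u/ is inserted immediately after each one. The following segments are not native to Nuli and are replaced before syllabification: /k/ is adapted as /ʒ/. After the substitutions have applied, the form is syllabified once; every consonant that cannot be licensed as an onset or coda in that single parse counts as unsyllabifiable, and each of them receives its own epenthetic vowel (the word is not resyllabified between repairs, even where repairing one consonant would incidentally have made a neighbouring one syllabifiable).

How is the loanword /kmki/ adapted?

Substitution: /k/ → /ʒ/, giving /ʒmʒi/.
The consonants /ʒ/, /m/ cannot be parsed into a legal (C)V(N) syllable (only a nasal (/m/, /n/, or /ŋ/) is licensed in coda position; onsets are limited to one consonant).
Epenthesis after each stranded consonant: /ʒ/ → /ʒu/, /m/ → /mu/.

ʒumuʒi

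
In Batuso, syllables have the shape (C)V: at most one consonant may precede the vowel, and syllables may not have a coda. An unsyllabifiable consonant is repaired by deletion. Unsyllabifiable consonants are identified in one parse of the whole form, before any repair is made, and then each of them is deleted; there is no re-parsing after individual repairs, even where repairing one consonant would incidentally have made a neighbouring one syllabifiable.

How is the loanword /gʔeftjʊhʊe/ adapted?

ʔejʊhʊe

Under (C)V, the unsyllabifiable consonants are /g/, /f/, /t/ (no codas are permitted; onsets are limited to one consonant).
Deletion applies to /g/, /f/, /t/.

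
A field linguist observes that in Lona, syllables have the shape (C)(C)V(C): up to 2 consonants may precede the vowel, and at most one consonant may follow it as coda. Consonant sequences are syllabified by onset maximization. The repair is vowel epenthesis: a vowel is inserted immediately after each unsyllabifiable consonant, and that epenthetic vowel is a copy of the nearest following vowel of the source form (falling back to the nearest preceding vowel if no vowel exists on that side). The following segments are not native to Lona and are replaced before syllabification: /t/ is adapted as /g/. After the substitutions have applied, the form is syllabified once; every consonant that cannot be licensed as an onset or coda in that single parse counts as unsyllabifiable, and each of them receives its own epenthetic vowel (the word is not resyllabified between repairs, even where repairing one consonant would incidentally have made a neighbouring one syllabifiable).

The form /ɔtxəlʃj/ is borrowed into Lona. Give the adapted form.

ɔgxəlʃəjə

Substitution: /t/ → /g/, giving /ɔgxəlʃj/.
The consonants /ʃ/, /j/ cannot be parsed into a legal (C)(C)V(C) syllable (at most one coda consonant is licensed; onsets may contain at most 2 consonants).
Epenthesis after each stranded consonant: /ʃ/ → /ʃə/, /j/ → /jə/.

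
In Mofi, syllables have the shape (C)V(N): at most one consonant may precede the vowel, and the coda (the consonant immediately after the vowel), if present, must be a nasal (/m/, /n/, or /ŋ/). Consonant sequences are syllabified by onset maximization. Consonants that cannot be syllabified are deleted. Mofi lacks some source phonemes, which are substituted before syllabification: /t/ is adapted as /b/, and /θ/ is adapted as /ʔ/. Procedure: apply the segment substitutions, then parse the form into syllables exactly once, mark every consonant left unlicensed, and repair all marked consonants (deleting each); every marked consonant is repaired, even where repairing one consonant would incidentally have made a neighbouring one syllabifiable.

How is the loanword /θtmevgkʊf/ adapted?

Substitution: /θ/ → /ʔ/, /t/ → /b/, giving /ʔbmevgkʊf/.
Syllabifying with onset maximization leaves /ʔ/, /b/, /v/, /g/, /f/ stranded (only a nasal (/m/, /n/, or /ŋ/) is licensed in coda position; onsets are limited to one consonant).
Deleting the stranded consonants removes /ʔ/, /b/, /v/, /g/, /f/.

mekʊ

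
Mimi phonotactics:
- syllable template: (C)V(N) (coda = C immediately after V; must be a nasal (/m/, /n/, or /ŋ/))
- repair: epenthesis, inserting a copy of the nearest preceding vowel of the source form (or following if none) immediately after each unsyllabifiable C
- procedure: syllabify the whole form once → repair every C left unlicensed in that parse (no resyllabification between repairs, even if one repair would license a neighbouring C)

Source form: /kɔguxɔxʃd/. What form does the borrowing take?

The consonants /x/, /ʃ/, /d/ cannot be parsed into a legal (C)V(N) syllable (only a nasal (/m/, /n/, or /ŋ/) is licensed in coda position; onsets are limited to one consonant).
Each unlicensed consonant becomes the onset of a new syllable: /x/ → /xɔ/, /ʃ/ → /ʃɔ/, /d/ → /dɔ/.

kɔguxɔxɔʃɔdɔ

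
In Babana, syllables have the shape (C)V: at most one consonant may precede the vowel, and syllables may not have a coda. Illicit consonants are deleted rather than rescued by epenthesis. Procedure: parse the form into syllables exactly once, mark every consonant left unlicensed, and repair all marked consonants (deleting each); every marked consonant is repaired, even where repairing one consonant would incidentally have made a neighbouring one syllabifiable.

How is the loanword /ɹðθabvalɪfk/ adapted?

θavalɪ

The consonants /ɹ/, /ð/, /b/, /f/, /k/ cannot be parsed into a legal (C)V syllable (no codas are permitted; onsets are limited to one consonant).
Each unlicensed consonant is deleted: /ɹ/, /ð/, /b/, /f/, /k/.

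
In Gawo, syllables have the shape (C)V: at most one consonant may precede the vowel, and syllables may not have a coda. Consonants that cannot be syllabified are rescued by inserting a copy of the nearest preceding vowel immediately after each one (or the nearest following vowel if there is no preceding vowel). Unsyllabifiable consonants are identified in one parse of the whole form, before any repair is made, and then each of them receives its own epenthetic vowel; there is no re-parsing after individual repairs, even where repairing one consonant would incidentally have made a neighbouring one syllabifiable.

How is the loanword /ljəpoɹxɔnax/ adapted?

The consonants /l/, /ɹ/, /x/ cannot be parsed into a legal (C)V syllable (no codas are permitted; onsets are limited to one consonant).
Each unlicensed consonant becomes the onset of a new syllable: /l/ → /lə/, /ɹ/ → /ɹo/, /x/ → /xa/.

ləjəpoɹoxɔnaxa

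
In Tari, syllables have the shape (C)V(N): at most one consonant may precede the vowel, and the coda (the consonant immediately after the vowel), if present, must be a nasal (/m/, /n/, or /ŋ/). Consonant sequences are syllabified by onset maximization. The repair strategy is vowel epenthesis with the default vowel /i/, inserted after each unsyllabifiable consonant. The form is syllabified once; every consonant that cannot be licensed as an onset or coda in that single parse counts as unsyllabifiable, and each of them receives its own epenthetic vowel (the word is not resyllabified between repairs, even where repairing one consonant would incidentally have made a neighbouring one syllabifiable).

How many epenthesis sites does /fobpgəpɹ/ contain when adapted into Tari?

4

The unsyllabifiable consonants are /b/, /p/, /p/, /ɹ/; each receives one epenthetic vowel.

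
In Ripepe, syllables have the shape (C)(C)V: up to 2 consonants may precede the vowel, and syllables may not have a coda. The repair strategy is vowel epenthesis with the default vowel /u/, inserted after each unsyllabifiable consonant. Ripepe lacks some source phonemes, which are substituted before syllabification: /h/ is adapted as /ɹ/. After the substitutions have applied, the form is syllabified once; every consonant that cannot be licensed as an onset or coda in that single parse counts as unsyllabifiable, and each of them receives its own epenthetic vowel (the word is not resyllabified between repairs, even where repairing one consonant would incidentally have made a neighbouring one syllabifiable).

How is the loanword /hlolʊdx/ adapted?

ɹlolʊduxu

Substitution: /h/ → /ɹ/, giving /ɹlolʊdx/.
Syllabifying with onset maximization leaves /d/, /x/ stranded (no codas are permitted; onsets may contain at most 2 consonants).
Inserting the epenthetic vowel yields /d/ → /du/, /x/ → /xu/.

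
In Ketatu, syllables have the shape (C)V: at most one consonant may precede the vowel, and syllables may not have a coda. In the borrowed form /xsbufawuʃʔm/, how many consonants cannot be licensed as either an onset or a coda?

5

Syllabifying with onset maximization leaves /x/, /s/, /ʃ/, /ʔ/, /m/ stranded (no codas are permitted; onsets are limited to one consonant).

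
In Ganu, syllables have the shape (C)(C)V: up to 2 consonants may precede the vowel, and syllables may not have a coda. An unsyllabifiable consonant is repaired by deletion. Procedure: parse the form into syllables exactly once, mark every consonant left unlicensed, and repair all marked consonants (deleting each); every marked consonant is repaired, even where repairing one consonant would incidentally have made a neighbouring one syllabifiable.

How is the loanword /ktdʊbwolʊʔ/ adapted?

tdʊbwolʊ

Syllabifying with onset maximization leaves /k/, /ʔ/ stranded (no codas are permitted; onsets may contain at most 2 consonants).
Deletion applies to /k/, /ʔ/.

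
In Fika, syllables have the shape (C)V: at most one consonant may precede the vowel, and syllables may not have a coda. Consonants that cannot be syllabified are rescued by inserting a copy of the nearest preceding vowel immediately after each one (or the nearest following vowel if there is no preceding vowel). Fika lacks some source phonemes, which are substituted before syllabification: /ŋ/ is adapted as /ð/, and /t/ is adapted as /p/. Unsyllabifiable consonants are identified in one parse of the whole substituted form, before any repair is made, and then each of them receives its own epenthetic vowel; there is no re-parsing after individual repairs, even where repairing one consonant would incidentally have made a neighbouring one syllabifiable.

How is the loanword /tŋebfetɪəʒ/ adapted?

Substitution: /t/ → /p/, /ŋ/ → /ð/, giving /pðebfepɪəʒ/.
Syllabifying with onset maximization leaves /p/, /b/, /ʒ/ stranded (no codas are permitted; onsets are limited to one consonant).
Inserting the epenthetic vowel yields /p/ → /pe/, /b/ → /be/, /ʒ/ → /ʒə/.

peðebefepɪəʒə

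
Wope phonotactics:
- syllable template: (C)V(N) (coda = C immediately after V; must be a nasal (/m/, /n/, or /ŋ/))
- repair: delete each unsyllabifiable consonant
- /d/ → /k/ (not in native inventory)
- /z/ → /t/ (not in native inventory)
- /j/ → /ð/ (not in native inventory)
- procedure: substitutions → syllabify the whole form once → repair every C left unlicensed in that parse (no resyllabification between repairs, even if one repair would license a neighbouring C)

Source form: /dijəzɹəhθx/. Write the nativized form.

Substitution: /d/ → /k/, /j/ → /ð/, /z/ → /t/, giving /kiðətɹəhθx/.
Syllabifying with onset maximization leaves /t/, /h/, /θ/, /x/ stranded (only a nasal (/m/, /n/, or /ŋ/) is licensed in coda position; onsets are limited to one consonant).
Each unlicensed consonant is deleted: /t/, /h/, /θ/, /x/.

kiðəɹə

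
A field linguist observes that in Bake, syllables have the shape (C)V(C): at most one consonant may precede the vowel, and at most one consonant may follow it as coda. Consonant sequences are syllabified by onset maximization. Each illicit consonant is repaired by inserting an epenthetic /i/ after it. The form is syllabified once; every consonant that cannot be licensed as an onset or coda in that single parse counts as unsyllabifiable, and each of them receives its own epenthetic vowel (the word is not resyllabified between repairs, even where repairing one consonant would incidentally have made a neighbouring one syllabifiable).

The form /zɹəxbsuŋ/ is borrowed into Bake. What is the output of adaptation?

ziɹəxbisuŋ

Under (C)V(C), the unsyllabifiable consonants are /z/, /b/ (at most one coda consonant is licensed; onsets are limited to one consonant).
Epenthesis after each stranded consonant: /z/ → /zi/, /b/ → /bi/.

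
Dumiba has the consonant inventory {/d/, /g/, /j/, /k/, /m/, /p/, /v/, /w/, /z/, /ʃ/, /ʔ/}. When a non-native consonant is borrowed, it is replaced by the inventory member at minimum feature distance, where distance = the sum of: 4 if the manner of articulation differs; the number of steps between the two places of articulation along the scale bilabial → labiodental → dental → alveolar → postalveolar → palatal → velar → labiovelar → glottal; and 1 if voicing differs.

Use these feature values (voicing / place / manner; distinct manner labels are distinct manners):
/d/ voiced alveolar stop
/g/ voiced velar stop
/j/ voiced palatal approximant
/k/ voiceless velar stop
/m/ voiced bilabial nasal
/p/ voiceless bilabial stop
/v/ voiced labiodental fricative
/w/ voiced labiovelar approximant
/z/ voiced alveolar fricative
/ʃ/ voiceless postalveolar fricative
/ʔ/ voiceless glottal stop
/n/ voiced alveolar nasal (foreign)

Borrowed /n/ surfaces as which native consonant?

m

/m/ is closest: same manner (nasal), place distance 3 (alveolar→bilabial), same voicing; total 3. Next closest is /d/ at distance 4.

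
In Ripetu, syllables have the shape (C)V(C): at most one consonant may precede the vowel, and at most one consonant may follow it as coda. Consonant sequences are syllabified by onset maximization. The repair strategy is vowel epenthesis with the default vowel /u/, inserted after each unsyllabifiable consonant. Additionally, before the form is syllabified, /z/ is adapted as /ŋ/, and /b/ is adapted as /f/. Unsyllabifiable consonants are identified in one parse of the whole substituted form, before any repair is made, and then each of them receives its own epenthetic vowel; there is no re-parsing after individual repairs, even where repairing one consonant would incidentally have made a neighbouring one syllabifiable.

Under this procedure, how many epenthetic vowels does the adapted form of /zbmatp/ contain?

3

After substitution the input is /ŋfmatp/.
The unsyllabifiable consonants are /ŋ/, /f/, /p/; each receives one epenthetic vowel.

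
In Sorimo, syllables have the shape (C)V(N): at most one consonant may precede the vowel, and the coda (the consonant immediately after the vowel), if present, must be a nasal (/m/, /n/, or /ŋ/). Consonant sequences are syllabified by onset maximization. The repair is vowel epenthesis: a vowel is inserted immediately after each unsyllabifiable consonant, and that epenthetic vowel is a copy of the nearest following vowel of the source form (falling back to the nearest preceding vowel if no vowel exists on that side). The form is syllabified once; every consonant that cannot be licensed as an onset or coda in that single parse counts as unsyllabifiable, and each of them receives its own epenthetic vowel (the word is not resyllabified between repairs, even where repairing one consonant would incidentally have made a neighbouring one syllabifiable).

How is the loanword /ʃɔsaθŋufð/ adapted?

ʃɔsaθuŋufuðu

Syllabifying with onset maximization leaves /θ/, /f/, /ð/ stranded (only a nasal (/m/, /n/, or /ŋ/) is licensed in coda position; onsets are limited to one consonant).
Epenthesis after each stranded consonant: /θ/ → /θu/, /f/ → /fu/, /ð/ → /ðu/.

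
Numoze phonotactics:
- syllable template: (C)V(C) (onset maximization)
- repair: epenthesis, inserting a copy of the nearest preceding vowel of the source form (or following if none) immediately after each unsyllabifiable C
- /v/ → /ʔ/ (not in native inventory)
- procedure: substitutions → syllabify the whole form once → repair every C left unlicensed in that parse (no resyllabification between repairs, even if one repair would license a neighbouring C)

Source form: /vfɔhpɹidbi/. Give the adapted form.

Substitution: /v/ → /ʔ/, giving /ʔfɔhpɹidbi/.
Syllabifying with onset maximization leaves /ʔ/, /p/ stranded (at most one coda consonant is licensed; onsets are limited to one consonant).
Epenthesis after each stranded consonant: /ʔ/ → /ʔɔ/, /p/ → /pɔ/.

ʔɔfɔhpɔɹidbi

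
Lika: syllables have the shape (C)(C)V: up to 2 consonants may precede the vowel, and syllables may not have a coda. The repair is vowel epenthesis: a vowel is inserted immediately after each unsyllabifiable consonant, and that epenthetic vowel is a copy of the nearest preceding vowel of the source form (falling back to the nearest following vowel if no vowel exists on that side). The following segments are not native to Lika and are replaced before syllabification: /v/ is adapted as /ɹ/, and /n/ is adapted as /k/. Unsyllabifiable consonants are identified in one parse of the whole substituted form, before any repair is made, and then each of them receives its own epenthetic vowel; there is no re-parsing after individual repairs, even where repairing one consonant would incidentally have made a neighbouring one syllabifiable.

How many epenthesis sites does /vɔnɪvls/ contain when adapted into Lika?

After substitution the input is /ɹɔkɪɹls/.
The unsyllabifiable consonants are /ɹ/, /l/, /s/; each receives one epenthetic vowel.

3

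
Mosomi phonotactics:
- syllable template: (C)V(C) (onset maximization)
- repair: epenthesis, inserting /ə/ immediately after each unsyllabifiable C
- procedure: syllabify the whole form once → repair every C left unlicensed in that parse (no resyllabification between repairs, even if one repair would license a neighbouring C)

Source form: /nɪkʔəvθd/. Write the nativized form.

Syllabifying with onset maximization leaves /θ/, /d/ stranded (at most one coda consonant is licensed; onsets are limited to one consonant).
Epenthesis after each stranded consonant: /θ/ → /θə/, /d/ → /də/.

nɪkʔəvθədə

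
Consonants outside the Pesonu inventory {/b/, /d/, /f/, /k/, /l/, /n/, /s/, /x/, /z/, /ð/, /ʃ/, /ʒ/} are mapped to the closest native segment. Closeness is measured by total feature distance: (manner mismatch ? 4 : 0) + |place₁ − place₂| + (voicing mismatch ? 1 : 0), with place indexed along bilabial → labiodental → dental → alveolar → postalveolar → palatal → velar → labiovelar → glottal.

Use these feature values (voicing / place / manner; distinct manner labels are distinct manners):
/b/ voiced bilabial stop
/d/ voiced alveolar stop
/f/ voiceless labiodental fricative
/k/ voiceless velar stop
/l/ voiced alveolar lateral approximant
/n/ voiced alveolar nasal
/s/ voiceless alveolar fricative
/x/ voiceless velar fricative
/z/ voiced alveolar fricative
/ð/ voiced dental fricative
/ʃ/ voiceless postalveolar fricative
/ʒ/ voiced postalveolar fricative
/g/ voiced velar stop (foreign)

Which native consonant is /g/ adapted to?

/k/ is closest: same manner (stop), place distance 0 (velar→velar), voicing differs (+1); total 1. Next closest is /d/ at distance 3.

k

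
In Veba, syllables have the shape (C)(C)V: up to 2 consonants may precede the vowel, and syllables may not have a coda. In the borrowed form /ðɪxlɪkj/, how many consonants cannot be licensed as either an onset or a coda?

2

The consonants /k/, /j/ cannot be parsed into a legal (C)(C)V syllable (no codas are permitted; onsets may contain at most 2 consonants).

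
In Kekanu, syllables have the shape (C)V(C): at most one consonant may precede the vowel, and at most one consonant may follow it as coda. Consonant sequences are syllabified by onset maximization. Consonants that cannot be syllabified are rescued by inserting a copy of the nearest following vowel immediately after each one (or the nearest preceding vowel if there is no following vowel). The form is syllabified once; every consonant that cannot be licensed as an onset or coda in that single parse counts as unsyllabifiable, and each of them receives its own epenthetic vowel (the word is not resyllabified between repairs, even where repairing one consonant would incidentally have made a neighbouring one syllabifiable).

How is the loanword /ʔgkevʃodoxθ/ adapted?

Syllabifying with onset maximization leaves /ʔ/, /g/, /θ/ stranded (at most one coda consonant is licensed; onsets are limited to one consonant).
Epenthesis after each stranded consonant: /ʔ/ → /ʔe/, /g/ → /ge/, /θ/ → /θo/.

ʔegekevʃodoxθo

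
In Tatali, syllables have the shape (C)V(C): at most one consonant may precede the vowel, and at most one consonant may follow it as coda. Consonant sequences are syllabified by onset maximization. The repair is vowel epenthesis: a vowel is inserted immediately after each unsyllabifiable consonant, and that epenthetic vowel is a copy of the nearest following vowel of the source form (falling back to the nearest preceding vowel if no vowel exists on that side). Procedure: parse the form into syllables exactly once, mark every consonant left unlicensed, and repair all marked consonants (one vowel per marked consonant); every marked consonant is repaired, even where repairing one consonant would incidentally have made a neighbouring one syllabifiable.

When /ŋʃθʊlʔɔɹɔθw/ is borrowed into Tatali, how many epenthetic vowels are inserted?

The unsyllabifiable consonants are /ŋ/, /ʃ/, /w/; each receives one epenthetic vowel.

3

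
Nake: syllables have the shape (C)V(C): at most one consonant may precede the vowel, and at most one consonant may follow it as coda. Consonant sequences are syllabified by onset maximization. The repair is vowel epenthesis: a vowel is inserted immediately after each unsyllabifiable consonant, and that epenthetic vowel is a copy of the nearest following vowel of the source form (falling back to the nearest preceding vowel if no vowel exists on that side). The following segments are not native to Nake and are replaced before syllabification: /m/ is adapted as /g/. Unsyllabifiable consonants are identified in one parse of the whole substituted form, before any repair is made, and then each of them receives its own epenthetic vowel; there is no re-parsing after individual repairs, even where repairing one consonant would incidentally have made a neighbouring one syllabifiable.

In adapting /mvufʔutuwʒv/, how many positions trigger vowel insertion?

3

After substitution the input is /gvufʔutuwʒv/.
The unsyllabifiable consonants are /g/, /ʒ/, /v/; each receives one epenthetic vowel.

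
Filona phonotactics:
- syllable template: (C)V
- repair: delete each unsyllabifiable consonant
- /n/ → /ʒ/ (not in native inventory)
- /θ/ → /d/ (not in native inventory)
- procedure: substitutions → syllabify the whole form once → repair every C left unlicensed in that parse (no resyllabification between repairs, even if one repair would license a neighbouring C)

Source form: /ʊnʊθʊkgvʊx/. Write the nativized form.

Substitution: /n/ → /ʒ/, /θ/ → /d/, giving /ʊʒʊdʊkgvʊx/.
The consonants /k/, /g/, /x/ cannot be parsed into a legal (C)V syllable (no codas are permitted; onsets are limited to one consonant).
Deleting the stranded consonants removes /k/, /g/, /x/.

ʊʒʊdʊvʊ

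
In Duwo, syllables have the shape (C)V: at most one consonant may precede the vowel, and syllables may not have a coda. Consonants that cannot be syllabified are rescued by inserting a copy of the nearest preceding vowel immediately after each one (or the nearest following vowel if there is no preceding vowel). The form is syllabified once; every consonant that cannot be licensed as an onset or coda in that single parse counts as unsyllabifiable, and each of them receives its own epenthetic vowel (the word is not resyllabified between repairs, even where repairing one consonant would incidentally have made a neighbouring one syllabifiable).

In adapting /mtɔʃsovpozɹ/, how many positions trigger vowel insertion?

The unsyllabifiable consonants are /m/, /ʃ/, /v/, /z/, /ɹ/; each receives one epenthetic vowel.

5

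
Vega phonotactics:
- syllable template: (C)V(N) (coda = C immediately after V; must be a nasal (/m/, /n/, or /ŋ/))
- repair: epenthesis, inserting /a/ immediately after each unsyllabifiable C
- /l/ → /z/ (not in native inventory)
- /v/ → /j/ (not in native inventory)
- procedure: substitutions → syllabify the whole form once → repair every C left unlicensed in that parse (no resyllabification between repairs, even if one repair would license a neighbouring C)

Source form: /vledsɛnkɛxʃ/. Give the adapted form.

jazedasɛnkɛxaʃa

Substitution: /v/ → /j/, /l/ → /z/, giving /jzedsɛnkɛxʃ/.
Under (C)V(N), the unsyllabifiable consonants are /j/, /d/, /x/, /ʃ/ (only a nasal (/m/, /n/, or /ŋ/) is licensed in coda position; onsets are limited to one consonant).
Each unlicensed consonant becomes the onset of a new syllable: /j/ → /ja/, /d/ → /da/, /x/ → /xa/, /ʃ/ → /ʃa/.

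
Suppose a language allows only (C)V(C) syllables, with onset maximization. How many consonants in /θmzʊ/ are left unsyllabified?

2

The consonants /θ/, /m/ cannot be parsed into a legal (C)V(C) syllable (at most one coda consonant is licensed; onsets are limited to one consonant).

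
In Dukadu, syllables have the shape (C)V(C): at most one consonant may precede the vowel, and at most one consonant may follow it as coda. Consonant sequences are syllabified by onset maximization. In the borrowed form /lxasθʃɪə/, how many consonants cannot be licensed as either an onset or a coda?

2

Syllabifying with onset maximization leaves /l/, /θ/ stranded (at most one coda consonant is licensed; onsets are limited to one consonant).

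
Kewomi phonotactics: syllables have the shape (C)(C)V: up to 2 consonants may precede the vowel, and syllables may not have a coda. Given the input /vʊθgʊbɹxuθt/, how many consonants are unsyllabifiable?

3

Under (C)(C)V, the unsyllabifiable consonants are /b/, /θ/, /t/ (no codas are permitted; onsets may contain at most 2 consonants).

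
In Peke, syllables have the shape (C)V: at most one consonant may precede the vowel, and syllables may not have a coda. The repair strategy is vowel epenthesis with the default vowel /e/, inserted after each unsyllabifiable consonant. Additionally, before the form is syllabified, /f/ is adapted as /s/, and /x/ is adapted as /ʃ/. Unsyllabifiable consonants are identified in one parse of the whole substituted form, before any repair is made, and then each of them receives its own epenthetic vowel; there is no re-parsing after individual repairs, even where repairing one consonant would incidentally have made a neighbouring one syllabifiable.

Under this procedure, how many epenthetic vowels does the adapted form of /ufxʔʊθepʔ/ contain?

After substitution the input is /usʃʔʊθepʔ/.
The unsyllabifiable consonants are /s/, /ʃ/, /p/, /ʔ/; each receives one epenthetic vowel.

4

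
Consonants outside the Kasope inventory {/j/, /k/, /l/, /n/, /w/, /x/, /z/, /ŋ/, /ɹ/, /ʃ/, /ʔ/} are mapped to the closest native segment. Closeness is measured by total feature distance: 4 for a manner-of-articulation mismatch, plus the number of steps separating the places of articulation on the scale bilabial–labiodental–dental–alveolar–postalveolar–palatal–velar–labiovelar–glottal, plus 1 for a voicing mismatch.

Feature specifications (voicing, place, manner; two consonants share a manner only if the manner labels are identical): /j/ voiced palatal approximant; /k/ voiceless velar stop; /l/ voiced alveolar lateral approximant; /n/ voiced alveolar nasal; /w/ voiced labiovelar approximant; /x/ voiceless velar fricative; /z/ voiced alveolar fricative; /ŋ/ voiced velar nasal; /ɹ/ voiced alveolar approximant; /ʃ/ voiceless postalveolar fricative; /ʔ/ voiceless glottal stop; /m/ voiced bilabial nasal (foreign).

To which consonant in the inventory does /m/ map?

n

/n/ is closest: same manner (nasal), place distance 3 (bilabial→alveolar), same voicing; total 3. Next closest is /ŋ/ at distance 6.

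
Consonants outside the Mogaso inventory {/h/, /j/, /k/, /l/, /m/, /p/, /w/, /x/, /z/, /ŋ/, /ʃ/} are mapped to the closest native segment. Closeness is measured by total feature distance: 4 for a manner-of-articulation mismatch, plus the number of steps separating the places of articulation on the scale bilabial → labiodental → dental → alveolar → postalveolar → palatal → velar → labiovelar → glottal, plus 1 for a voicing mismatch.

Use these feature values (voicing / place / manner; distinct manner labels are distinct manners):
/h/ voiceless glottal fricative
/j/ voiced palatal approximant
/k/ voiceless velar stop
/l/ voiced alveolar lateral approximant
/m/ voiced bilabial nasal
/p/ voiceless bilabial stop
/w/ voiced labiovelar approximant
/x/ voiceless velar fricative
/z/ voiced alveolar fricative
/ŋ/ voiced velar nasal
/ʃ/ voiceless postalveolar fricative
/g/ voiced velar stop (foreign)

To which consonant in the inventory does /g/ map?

k

/k/ is closest: same manner (stop), place distance 0 (velar→velar), voicing differs (+1); total 1. Next closest is /ŋ/ at distance 4.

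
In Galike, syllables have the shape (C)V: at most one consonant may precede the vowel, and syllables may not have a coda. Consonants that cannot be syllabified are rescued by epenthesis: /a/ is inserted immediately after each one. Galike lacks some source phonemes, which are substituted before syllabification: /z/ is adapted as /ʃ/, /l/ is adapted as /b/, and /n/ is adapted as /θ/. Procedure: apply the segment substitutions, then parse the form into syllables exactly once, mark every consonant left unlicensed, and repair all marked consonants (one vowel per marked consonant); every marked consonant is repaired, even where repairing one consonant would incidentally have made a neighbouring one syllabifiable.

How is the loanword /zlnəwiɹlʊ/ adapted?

Substitution: /z/ → /ʃ/, /l/ → /b/, /n/ → /θ/, giving /ʃbθəwiɹbʊ/.
The consonants /ʃ/, /b/, /ɹ/ cannot be parsed into a legal (C)V syllable (no codas are permitted; onsets are limited to one consonant).
Each unlicensed consonant becomes the onset of a new syllable: /ʃ/ → /ʃa/, /b/ → /ba/, /ɹ/ → /ɹa/.

ʃabaθəwiɹabʊ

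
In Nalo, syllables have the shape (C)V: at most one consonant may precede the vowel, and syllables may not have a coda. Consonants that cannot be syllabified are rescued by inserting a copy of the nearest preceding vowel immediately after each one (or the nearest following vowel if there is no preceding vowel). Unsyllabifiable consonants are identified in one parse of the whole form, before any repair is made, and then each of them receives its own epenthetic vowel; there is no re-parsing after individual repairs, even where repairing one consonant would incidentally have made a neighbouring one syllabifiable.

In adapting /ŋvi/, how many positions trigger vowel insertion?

The unsyllabifiable consonants are /ŋ/; each receives one epenthetic vowel.

1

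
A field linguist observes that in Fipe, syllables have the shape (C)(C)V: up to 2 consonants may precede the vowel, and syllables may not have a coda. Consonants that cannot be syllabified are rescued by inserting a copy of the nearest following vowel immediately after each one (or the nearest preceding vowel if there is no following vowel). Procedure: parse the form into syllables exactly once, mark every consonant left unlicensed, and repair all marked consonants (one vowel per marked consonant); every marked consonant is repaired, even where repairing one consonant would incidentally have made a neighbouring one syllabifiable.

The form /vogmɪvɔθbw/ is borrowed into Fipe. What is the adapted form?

Under (C)(C)V, the unsyllabifiable consonants are /θ/, /b/, /w/ (no codas are permitted; onsets may contain at most 2 consonants).
Epenthesis after each stranded consonant: /θ/ → /θɔ/, /b/ → /bɔ/, /w/ → /wɔ/.

vogmɪvɔθɔbɔwɔ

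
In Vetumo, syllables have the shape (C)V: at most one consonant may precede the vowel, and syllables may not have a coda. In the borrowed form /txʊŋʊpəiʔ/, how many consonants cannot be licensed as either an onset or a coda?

Under (C)V, the unsyllabifiable consonants are /t/, /ʔ/ (no codas are permitted; onsets are limited to one consonant).

2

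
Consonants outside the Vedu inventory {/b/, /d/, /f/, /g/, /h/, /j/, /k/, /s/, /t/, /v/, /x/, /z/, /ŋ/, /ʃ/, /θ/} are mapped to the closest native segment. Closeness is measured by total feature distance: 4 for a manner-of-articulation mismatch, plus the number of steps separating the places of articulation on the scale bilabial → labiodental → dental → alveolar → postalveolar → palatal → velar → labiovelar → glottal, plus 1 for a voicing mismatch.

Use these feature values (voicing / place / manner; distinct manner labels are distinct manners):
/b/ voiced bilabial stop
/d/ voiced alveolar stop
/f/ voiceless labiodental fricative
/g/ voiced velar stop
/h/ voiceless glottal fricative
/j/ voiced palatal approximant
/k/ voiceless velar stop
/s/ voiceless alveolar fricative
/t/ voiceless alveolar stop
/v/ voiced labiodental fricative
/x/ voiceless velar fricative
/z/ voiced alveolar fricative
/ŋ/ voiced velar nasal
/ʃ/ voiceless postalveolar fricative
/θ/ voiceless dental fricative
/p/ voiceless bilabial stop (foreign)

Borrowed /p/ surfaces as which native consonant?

/b/ is closest: same manner (stop), place distance 0 (bilabial→bilabial), voicing differs (+1); total 1. Next closest is /t/ at distance 3.

b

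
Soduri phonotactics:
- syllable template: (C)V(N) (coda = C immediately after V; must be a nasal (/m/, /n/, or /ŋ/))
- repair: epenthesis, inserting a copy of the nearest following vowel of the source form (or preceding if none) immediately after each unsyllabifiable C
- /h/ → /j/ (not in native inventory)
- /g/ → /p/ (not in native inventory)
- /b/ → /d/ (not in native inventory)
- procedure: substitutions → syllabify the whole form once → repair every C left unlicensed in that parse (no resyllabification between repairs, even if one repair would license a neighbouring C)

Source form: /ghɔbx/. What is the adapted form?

pɔjɔdɔxɔ

Substitution: /g/ → /p/, /h/ → /j/, /b/ → /d/, giving /pjɔdx/.
Syllabifying with onset maximization leaves /p/, /d/, /x/ stranded (only a nasal (/m/, /n/, or /ŋ/) is licensed in coda position; onsets are limited to one consonant).
Each unlicensed consonant becomes the onset of a new syllable: /p/ → /pɔ/, /d/ → /dɔ/, /x/ → /xɔ/.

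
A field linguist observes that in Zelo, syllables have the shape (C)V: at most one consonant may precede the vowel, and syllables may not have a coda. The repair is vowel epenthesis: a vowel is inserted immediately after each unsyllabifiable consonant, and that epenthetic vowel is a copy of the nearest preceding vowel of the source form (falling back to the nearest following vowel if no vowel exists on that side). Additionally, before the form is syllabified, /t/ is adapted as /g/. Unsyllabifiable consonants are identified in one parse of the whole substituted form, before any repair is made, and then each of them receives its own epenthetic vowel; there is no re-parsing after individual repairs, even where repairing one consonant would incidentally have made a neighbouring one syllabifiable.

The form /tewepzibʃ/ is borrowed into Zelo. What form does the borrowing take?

gewepezibiʃi

Substitution: /t/ → /g/, giving /gewepzibʃ/.
Under (C)V, the unsyllabifiable consonants are /p/, /b/, /ʃ/ (no codas are permitted; onsets are limited to one consonant).
Epenthesis after each stranded consonant: /p/ → /pe/, /b/ → /bi/, /ʃ/ → /ʃi/.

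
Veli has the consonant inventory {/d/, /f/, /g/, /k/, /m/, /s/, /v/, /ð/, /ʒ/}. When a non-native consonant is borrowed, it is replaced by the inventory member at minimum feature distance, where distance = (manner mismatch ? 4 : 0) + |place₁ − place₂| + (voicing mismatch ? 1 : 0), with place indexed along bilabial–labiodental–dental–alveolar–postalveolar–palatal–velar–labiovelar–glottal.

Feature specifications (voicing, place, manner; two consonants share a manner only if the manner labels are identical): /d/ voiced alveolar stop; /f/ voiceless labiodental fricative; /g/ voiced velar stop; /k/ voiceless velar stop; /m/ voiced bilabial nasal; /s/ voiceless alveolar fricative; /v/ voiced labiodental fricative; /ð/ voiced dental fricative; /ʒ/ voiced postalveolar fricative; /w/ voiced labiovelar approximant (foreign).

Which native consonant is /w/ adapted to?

g

/g/ is closest: manner differs (approximant→stop, +4), place distance 1 (labiovelar→velar), same voicing; total 5. Next closest is /k/ at distance 6.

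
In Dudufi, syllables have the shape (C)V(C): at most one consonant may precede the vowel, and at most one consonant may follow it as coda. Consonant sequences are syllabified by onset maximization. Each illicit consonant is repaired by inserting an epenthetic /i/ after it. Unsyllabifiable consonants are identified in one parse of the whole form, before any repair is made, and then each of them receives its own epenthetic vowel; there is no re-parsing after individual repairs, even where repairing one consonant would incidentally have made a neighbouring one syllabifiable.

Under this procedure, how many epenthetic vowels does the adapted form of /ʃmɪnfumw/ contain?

2

The unsyllabifiable consonants are /ʃ/, /w/; each receives one epenthetic vowel.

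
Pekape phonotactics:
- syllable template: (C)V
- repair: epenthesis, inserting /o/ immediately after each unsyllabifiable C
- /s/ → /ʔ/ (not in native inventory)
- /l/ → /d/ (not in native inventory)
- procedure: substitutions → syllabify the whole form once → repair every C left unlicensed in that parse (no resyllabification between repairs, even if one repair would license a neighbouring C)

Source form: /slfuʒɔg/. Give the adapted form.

Substitution: /s/ → /ʔ/, /l/ → /d/, giving /ʔdfuʒɔg/.
The consonants /ʔ/, /d/, /g/ cannot be parsed into a legal (C)V syllable (no codas are permitted; onsets are limited to one consonant).
Inserting the epenthetic vowel yields /ʔ/ → /ʔo/, /d/ → /do/, /g/ → /go/.

ʔodofuʒɔgo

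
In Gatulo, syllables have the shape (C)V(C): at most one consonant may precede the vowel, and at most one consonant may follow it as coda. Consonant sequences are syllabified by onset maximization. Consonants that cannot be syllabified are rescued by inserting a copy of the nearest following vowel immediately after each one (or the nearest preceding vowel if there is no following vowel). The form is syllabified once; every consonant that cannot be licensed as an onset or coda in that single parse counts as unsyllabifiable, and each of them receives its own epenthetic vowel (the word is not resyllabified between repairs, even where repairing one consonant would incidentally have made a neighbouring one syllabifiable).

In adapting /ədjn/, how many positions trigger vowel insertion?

2

The unsyllabifiable consonants are /j/, /n/; each receives one epenthetic vowel.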